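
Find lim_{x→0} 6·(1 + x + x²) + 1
Direct substitution at x = 0 gives 7.

Final answer: 7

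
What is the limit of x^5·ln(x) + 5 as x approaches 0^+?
The product is a 0·∞ indeterminate form at x → 0⁺.
Rewrite the product as ln(x) / x^(-5) and apply L'Hôpital, or use the standard hierarchy x^(-5) ≫ |ln x| as x → 0⁺.
The indeterminate product → 0, so the limit = 5.

Final answer: 5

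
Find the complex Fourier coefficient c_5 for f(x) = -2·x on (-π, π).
Compute the real Fourier coefficients first: a_5 = 0, b_5 = -4/5.
Then c_5 = (a_5 − i·b_5)/2 = 2·i/5.

Final answer: 2·i/5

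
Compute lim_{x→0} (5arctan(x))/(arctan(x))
Both numerator and denominator → 0 as x → 0; this is a 0/0 indeterminate form.
Expand each to leading order near x = 0: numerator ~ 5·x, denominator ~ x.
The limit of the ratio is 5.

Final answer: 5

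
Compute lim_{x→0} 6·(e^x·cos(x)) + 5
Direct substitution at x = 0 gives 11.

Final answer: 11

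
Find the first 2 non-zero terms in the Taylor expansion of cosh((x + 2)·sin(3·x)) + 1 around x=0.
18·x^2 + 2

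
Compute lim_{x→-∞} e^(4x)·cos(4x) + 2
Evaluate the dominant behaviour as x → -∞; each term tends to a finite value or vanishes.
Limit = 2.

Final answer: 2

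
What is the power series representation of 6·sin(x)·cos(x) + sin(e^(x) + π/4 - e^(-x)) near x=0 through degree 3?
x^3·(-4 - √(2)/2) - √(2)·x^2 + x·(√(2) + 6) + √(2)/2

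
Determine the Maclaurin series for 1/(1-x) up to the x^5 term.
x^5 + x^4 + x^3 + x^2 + x + 1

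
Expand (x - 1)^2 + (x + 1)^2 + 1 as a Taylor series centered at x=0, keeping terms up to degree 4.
2·x^2 + 3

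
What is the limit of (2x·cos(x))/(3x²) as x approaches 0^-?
Both numerator and denominator → 0 as x → 0^-; this is a 0/0 indeterminate form.
Expand each to leading order near x = 0: numerator ~ 2·x, denominator ~ 3·x^2.
The limit of the ratio is -∞.

Final answer: -∞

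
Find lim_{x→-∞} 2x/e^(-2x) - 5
The quotient is an ∞/∞ indeterminate form as x → -∞.
Compare growth rates of the dominant terms (exponentials ≫ polynomials ≫ logarithms), or apply L'Hôpital's rule; the quotient → 0.
Adding the constant: 0 - 5 = -5. Limit = -5.

Final answer: -5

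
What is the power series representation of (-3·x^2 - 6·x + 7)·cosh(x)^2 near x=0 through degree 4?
-2·x^4/3 - 6·x^3 + 4·x^2 - 6·x + 7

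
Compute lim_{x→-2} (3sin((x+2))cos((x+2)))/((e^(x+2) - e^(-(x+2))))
Both numerator and denominator → 0 as x → -2; this is a 0/0 indeterminate form.
Expand each to leading order near x = -2: numerator ~ 3·(x + 2), denominator ~ 2·(x + 2).
The limit of the ratio is 3/2.

Final answer: 3/2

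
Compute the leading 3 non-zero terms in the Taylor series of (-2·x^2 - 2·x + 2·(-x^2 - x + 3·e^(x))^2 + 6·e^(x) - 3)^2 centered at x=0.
1414·x^2 + 1176·x + 441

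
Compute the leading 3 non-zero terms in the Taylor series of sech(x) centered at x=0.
5·x^4/24 - x^2/2 + 1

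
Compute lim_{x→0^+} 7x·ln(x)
This is a 0·∞ indeterminate form at x → 0⁺.
Rewrite the product as 7·ln(x) / x^(-1) and apply L'Hôpital, or use the standard hierarchy x^(-1) ≫ |ln x| as x → 0⁺.
The indeterminate product → 0, so the limit = 0.

Final answer: 0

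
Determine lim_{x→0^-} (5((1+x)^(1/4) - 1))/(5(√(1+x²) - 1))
Both numerator and denominator → 0 as x → 0^-; this is a 0/0 indeterminate form.
Expand each to leading order near x = 0: numerator ~ 5·x/4, denominator ~ 5·x^2/2.
The limit of the ratio is -∞.

Final answer: -∞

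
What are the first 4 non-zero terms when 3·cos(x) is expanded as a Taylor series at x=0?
-x^6/240 + x^4/8 - 3·x^2/2 + 3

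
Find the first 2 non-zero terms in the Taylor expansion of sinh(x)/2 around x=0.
x^3/12 + x/2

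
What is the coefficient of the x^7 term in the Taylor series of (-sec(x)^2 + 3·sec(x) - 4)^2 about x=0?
Expand to order 7: (-sec(x)^2 + 3·sec(x) - 4)^2 = 163·x^6/360 + 5·x^4/12 - 2·x^2 + 4 + O(x^8).
The coefficient of x^7 is 0.

Final answer: 0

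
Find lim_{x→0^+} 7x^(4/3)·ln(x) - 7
The product is a 0·∞ indeterminate form at x → 0⁺.
Rewrite the product as 7·ln(x) / x^(-4/3) and apply L'Hôpital, or use the standard hierarchy x^(-4/3) ≫ |ln x| as x → 0⁺.
The indeterminate product → 0, so the limit = -7.

Final answer: -7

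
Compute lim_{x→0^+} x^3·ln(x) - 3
The product is a 0·∞ indeterminate form at x → 0⁺.
Rewrite the product as ln(x) / x^(-3) and apply L'Hôpital, or use the standard hierarchy x^(-3) ≫ |ln x| as x → 0⁺.
The indeterminate product → 0, so the limit = -3.

Final answer: -3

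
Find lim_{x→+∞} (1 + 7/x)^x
As x → +∞: this is the defining limit (1 + 7/x)^x → e^7.
Limit = e^(7).

Final answer: e^(7)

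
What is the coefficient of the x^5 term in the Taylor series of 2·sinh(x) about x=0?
Expand to order 5: 2·sinh(x) = x^5/60 + x^3/3 + 2·x + O(x^6).
The coefficient of x^5 is 1/60.

Final answer: 1/60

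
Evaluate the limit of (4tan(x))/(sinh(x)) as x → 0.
Both numerator and denominator → 0 as x → 0; this is a 0/0 indeterminate form.
Expand each to leading order near x = 0: numerator ~ 4·x, denominator ~ x.
The limit of the ratio is 4.

Final answer: 4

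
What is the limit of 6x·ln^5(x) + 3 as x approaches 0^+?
The product is a 0·∞ indeterminate form at x → 0⁺.
Rewrite the product as 6·ln^5(x) / x^(-1) and apply L'Hôpital, or use the standard hierarchy x^(-1) ≫ |ln x|^5 as x → 0⁺.
The indeterminate product → 0, so the limit = 3.

Final answer: 3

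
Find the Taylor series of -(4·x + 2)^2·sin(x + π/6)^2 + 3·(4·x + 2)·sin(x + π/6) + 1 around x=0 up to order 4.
x^4·(-173/24 + 13·√(3)/3) + x^3·(-43·√(3)/6 - 11) + x^2·(-15/2 - 2·√(3)) + x·(√(3) + 2) + 3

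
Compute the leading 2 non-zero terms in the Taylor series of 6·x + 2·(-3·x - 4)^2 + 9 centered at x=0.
54·x + 41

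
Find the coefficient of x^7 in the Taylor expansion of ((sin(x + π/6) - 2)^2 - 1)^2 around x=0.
Expand to order 7: ((sin(x + π/6) - 2)^2 - 1)^2 = 101·√(3)·x^7/1680 - 91·x^6/80 + 7·√(3)·x^5/8 + 13·x^4/8 - 9·√(3)·x^3/2 + 21·x^2/2 - 15·√(3)·x/4 + 25/16 + O(x^8).
The coefficient of x^7 is 101·√(3)/1680.

Final answer: 101·√(3)/1680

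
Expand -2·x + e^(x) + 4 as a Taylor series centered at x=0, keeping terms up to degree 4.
x^4/24 + x^3/6 + x^2/2 - x + 5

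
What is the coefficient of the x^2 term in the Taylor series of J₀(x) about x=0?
Expand to order 2: J₀(x) = 1 - x^2/4 + O(x^3).
The coefficient of x^2 is -1/4.

Final answer: -1/4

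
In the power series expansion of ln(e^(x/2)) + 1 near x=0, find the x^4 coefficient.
Expand to order 4: ln(e^(x/2)) + 1 = x/2 + 1 + O(x^5).
The coefficient of x^4 is 0.

Final answer: 0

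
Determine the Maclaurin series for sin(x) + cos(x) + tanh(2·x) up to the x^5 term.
171·x^5/40 + x^4/24 - 17·x^3/6 - x^2/2 + 3·x + 1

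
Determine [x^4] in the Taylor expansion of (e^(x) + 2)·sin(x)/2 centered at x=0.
Expand to order 4: (e^(x) + 2)·sin(x)/2 = x^2/2 + 3·x/2 + O(x^5).
The coefficient of x^4 is 0.

Final answer: 0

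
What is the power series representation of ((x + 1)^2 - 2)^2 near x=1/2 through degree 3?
1/16 + 3·(x - 1/2)/2 + 19·(x - 1/2)^2/2 + 6·(x - 1/2)^3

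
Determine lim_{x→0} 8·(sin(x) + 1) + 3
Direct substitution at x = 0 gives 11.

Final answer: 11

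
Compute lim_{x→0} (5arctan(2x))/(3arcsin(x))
Both numerator and denominator → 0 as x → 0; this is a 0/0 indeterminate form.
Expand each to leading order near x = 0: numerator ~ 10·x, denominator ~ 3·x.
The limit of the ratio is 10/3.

Final answer: 10/3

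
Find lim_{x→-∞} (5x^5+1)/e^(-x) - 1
The quotient is an ∞/∞ indeterminate form as x → -∞.
Compare growth rates of the dominant terms (exponentials ≫ polynomials ≫ logarithms), or apply L'Hôpital's rule; the quotient → 0.
Adding the constant: 0 - 1 = -1. Limit = -1.

Final answer: -1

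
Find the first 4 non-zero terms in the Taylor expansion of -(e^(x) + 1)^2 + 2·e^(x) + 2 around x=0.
-2·x^4/3 - 4·x^3/3 - 2·x^2 - 2·x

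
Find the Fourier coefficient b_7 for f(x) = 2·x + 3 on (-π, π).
b_7 = (1/π) ∫_{-π}^{π} f(x)·sin(7x) dx.
Evaluate the integral (use parity and integration by parts as needed): b_7 = 4/7.

Final answer: 4/7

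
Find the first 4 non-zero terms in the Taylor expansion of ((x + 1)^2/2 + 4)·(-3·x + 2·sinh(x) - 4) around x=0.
x^3 - 3·x^2 - 17·x/2 - 18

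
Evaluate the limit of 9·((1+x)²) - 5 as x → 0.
Direct substitution at x = 0 gives 4.

Final answer: 4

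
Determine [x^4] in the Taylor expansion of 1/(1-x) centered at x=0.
Expand to order 4: 1/(1-x) = x^4 + x^3 + x^2 + x + 1 + O(x^5).
The coefficient of x^4 is 1.

Final answer: 1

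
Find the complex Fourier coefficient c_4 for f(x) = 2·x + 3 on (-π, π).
Compute the real Fourier coefficients first: a_4 = 0, b_4 = -1.
Then c_4 = (a_4 − i·b_4)/2 = i/2.

Final answer: i/2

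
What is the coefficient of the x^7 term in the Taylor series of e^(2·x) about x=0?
Expand to order 7: e^(2·x) = 8·x^7/315 + 4·x^6/45 + 4·x^5/15 + 2·x^4/3 + 4·x^3/3 + 2·x^2 + 2·x + 1 + O(x^8).
The coefficient of x^7 is 8/315.

Final answer: 8/315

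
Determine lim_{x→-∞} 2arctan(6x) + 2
Evaluate the dominant behaviour as x → -∞; each term tends to a finite value or vanishes.
Limit = 2 - π.

Final answer: 2 - π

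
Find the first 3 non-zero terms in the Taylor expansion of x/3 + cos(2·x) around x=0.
-2·x^2 + x/3 + 1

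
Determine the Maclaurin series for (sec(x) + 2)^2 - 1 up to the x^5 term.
3·x^4/2 + 3·x^2 + 8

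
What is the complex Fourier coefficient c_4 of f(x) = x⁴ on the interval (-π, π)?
Compute the real Fourier coefficients first: a_4 = -3/16 + π^2/2, b_4 = 0.
Then c_4 = (a_4 − i·b_4)/2 = -3/32 + π^2/4.

Final answer: -3/32 + π^2/4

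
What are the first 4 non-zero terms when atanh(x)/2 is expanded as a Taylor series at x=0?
x^7/14 + x^5/10 + x^3/6 + x/2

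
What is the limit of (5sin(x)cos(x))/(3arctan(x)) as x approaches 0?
Both numerator and denominator → 0 as x → 0; this is a 0/0 indeterminate form.
Expand each to leading order near x = 0: numerator ~ 5·x, denominator ~ 3·x.
The limit of the ratio is 5/3.

Final answer: 5/3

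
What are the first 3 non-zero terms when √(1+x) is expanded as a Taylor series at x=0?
-x^2/8 + x/2 + 1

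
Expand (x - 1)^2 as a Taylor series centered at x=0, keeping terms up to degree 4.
x^2 - 2·x + 1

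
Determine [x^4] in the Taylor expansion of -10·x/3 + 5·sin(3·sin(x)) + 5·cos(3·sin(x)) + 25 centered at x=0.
195/8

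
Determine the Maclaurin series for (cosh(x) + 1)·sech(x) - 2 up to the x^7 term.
-61·x^6/720 + 5·x^4/24 - x^2/2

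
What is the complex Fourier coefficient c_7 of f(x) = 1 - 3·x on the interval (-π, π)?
Compute the real Fourier coefficients first: a_7 = 0, b_7 = -6/7.
Then c_7 = (a_7 − i·b_7)/2 = 3·i/7.

Final answer: 3·i/7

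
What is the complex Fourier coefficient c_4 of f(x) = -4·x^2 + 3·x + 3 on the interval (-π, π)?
Compute the real Fourier coefficients first: a_4 = -1, b_4 = -3/2.
Then c_4 = (a_4 − i·b_4)/2 = -1/2 + 3·i/4.

Final answer: -1/2 + 3·i/4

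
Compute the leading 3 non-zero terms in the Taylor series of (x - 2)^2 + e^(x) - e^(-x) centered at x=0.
x^2 - 2·x + 4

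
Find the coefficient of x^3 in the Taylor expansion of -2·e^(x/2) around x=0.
Expand to order 3: -2·e^(x/2) = -x^3/24 - x^2/4 - x - 2 + O(x^4).
The coefficient of x^3 is -1/24.

Final answer: -1/24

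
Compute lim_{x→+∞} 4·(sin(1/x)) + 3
Evaluate the dominant behaviour as x → +∞; each term tends to a finite value or vanishes.
Limit = 3.

Final answer: 3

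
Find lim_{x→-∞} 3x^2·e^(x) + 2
The product is a 0·∞ indeterminate form at x → -∞.
Rewrite the product as 3x^2 / e^(-x) (an ∞/∞ form) and apply L'Hôpital, or use the standard hierarchy e^(|x|) ≫ |x^2| as x → -∞.
The indeterminate product → 0, so the limit = 2.

Final answer: 2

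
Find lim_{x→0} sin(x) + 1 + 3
Direct substitution at x = 0 gives 4.

Final answer: 4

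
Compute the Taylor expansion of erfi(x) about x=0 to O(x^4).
2·x^3/(3·√(π)) + 2·x/√(π)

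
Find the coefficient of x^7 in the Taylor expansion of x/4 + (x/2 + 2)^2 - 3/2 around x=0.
Expand to order 7: x/4 + (x/2 + 2)^2 - 3/2 = x^2/4 + 9·x/4 + 5/2 + O(x^8).
The coefficient of x^7 is 0.

Final answer: 0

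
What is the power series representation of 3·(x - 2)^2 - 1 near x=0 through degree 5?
3·x^2 - 12·x + 11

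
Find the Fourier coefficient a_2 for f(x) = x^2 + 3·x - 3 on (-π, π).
a_2 = (1/π) ∫_{-π}^{π} f(x)·cos(2x) dx.
Evaluate the integral (use parity and integration by parts as needed): a_2 = 1.

Final answer: 1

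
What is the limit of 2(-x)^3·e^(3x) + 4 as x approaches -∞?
The product is a 0·∞ indeterminate form at x → -∞.
Rewrite the product as 2(-x)^3 / e^(-3x) (an ∞/∞ form) and apply L'Hôpital, or use the standard hierarchy e^(3|x|) ≫ |(-x)^3| as x → -∞.
The indeterminate product → 0, so the limit = 4.

Final answer: 4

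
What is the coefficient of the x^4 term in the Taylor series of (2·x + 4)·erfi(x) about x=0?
Expand to order 4: (2·x + 4)·erfi(x) = 4·x^4/(3·√(π)) + 8·x^3/(3·√(π)) + 4·x^2/√(π) + 8·x/√(π) + O(x^5).
The coefficient of x^4 is 4/(3·√(π)).

Final answer: 4/(3·√(π))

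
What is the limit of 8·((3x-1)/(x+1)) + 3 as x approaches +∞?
Evaluate the dominant behaviour as x → +∞; each term tends to a finite value or vanishes.
Limit = 27.

Final answer: 27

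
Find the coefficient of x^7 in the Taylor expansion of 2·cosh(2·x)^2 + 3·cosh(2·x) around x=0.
Expand to order 7: 2·cosh(2·x)^2 + 3·cosh(2·x) = 268·x^6/45 + 38·x^4/3 + 14·x^2 + 5 + O(x^8).
The coefficient of x^7 is 0.

Final answer: 0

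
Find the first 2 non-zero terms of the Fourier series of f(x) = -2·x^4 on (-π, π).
(-96 + 16·π^2)·cos(x) - 2·π^4/5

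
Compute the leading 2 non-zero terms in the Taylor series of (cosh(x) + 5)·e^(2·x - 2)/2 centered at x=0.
6·x·e^(-2) + 3·e^(-2)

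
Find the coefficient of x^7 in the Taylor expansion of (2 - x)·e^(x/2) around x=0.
Expand to order 7: (2 - x)·e^(x/2) = -x^7/53760 - x^6/4608 - x^5/480 - x^4/64 - x^3/12 - x^2/4 + 2 + O(x^8).
The coefficient of x^7 is -1/53760.

Final answer: -1/53760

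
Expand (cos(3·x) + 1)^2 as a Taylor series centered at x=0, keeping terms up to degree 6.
-1377·x^6/40 + 135·x^4/4 - 18·x^2 + 4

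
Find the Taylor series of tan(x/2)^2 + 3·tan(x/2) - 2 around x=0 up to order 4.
x^4/24 + x^3/8 + x^2/4 + 3·x/2 - 2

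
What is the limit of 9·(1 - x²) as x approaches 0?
Direct substitution at x = 0 gives 9.

Final answer: 9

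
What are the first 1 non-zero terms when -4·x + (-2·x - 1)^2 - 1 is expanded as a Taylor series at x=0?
4·x^2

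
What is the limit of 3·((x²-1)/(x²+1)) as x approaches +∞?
Evaluate the dominant behaviour as x → +∞; each term tends to a finite value or vanishes.
Limit = 3.

Final answer: 3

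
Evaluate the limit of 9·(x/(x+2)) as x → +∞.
Evaluate the dominant behaviour as x → +∞; each term tends to a finite value or vanishes.
Limit = 9.

Final answer: 9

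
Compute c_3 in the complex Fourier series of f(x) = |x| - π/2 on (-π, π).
Compute the real Fourier coefficients first: a_3 = -4/(9·π), b_3 = 0.
Then c_3 = (a_3 − i·b_3)/2 = -2/(9·π).

Final answer: -2/(9·π)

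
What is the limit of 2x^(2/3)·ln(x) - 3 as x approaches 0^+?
The product is a 0·∞ indeterminate form at x → 0⁺.
Rewrite the product as 2·ln(x) / x^(-2/3) and apply L'Hôpital, or use the standard hierarchy x^(-2/3) ≫ |ln x| as x → 0⁺.
The indeterminate product → 0, so the limit = -3.

Final answer: -3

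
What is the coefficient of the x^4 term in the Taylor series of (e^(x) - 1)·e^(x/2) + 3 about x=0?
Expand to order 4: (e^(x) - 1)·e^(x/2) + 3 = 5·x^4/24 + 13·x^3/24 + x^2 + x + 3 + O(x^5).
The coefficient of x^4 is 5/24.

Final answer: 5/24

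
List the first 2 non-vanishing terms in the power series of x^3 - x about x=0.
x^3 - x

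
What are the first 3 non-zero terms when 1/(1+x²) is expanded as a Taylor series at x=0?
x^4 - x^2 + 1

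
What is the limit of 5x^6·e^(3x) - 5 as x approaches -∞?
The product is a 0·∞ indeterminate form at x → -∞.
Rewrite the product as 5x^6 / e^(-3x) (an ∞/∞ form) and apply L'Hôpital, or use the standard hierarchy e^(3|x|) ≫ |x^6| as x → -∞.
The indeterminate product → 0, so the limit = -5.

Final answer: -5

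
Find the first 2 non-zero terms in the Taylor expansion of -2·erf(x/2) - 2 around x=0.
-2·x/√(π) - 2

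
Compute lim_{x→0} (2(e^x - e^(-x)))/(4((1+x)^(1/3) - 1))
Both numerator and denominator → 0 as x → 0; this is a 0/0 indeterminate form.
Expand each to leading order near x = 0: numerator ~ 4·x, denominator ~ 4·x/3.
The limit of the ratio is 3.

Final answer: 3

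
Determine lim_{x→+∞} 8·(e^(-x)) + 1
Evaluate the dominant behaviour as x → +∞; each term tends to a finite value or vanishes.
Limit = 1.

Final answer: 1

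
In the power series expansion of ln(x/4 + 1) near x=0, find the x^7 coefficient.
Expand to order 7: ln(x/4 + 1) = x^7/114688 - x^6/24576 + x^5/5120 - x^4/1024 + x^3/192 - x^2/32 + x/4 + O(x^8).
The coefficient of x^7 is 1/114688.

Final answer: 1/114688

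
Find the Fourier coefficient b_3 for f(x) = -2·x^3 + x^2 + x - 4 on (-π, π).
b_3 = (1/π) ∫_{-π}^{π} f(x)·sin(3x) dx.
Evaluate the integral (use parity and integration by parts as needed): b_3 = 14/9 - 4·π^2/3.

Final answer: 14/9 - 4·π^2/3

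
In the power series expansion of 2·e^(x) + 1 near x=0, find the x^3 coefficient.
Expand to order 3: 2·e^(x) + 1 = x^3/3 + x^2 + 2·x + 3 + O(x^4).
The coefficient of x^3 is 1/3.

Final answer: 1/3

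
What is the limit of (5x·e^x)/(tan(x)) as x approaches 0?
Both numerator and denominator → 0 as x → 0; this is a 0/0 indeterminate form.
Expand each to leading order near x = 0: numerator ~ 5·x, denominator ~ x.
The limit of the ratio is 5.

Final answer: 5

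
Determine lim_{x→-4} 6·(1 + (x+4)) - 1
Direct substitution at x = -4 gives 5.

Final answer: 5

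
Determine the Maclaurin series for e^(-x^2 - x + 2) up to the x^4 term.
x^4·e^(2)/24 + 5·x^3·e^(2)/6 - x^2·e^(2)/2 - x·e^(2) + e^(2)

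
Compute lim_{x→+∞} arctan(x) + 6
Evaluate the dominant behaviour as x → +∞; each term tends to a finite value or vanishes.
Limit = π/2 + 6.

Final answer: π/2 + 6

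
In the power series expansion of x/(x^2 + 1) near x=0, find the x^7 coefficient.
Expand to order 7: x/(x^2 + 1) = -x^7 + x^5 - x^3 + x + O(x^8).
The coefficient of x^7 is -1.

Final answer: -1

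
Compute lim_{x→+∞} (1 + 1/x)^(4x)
As x → +∞: write (1 + 1/x)^(4x) = ((1 + 1/x)^x)^4 → (e^1)^4 = e^4.
Limit = e^(4).

Final answer: e^(4)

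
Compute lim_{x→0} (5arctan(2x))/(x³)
Both numerator and denominator → 0 as x → 0; this is a 0/0 indeterminate form.
Expand each to leading order near x = 0: numerator ~ 10·x, denominator ~ x^3.
The limit of the ratio is ∞.

Final answer: ∞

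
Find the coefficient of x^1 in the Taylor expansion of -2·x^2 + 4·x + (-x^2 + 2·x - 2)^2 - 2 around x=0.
Expand to order 1: -2·x^2 + 4·x + (-x^2 + 2·x - 2)^2 - 2 = 2 - 4·x + O(x^2).
The coefficient of x^1 is -4.

Final answer: -4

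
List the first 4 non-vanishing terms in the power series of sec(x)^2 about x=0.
17·x^6/45 + 2·x^4/3 + x^2 + 1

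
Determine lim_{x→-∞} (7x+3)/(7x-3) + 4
Evaluate the dominant behaviour as x → -∞; each term tends to a finite value or vanishes.
Limit = 5.

Final answer: 5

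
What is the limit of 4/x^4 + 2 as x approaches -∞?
Evaluate the dominant behaviour as x → -∞; each term tends to a finite value or vanishes.
Limit = 2.

Final answer: 2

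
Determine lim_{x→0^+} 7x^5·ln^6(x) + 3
The product is a 0·∞ indeterminate form at x → 0⁺.
Rewrite the product as 7·ln^6(x) / x^(-5) and apply L'Hôpital, or use the standard hierarchy x^(-5) ≫ |ln x|^6 as x → 0⁺.
The indeterminate product → 0, so the limit = 3.

Final answer: 3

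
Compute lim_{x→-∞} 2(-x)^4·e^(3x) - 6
The product is a 0·∞ indeterminate form at x → -∞.
Rewrite the product as 2(-x)^4 / e^(-3x) (an ∞/∞ form) and apply L'Hôpital, or use the standard hierarchy e^(3|x|) ≫ |(-x)^4| as x → -∞.
The indeterminate product → 0, so the limit = -6.

Final answer: -6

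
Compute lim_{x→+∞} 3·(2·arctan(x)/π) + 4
Evaluate the dominant behaviour as x → +∞; each term tends to a finite value or vanishes.
Limit = 7.

Final answer: 7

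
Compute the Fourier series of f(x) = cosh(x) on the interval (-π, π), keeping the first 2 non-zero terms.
-cos(x)·sinh(π)/π + sinh(π)/π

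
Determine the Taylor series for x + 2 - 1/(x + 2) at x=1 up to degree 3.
8/3 + 10·(x - 1)/9 - (x - 1)^2/27 + (x - 1)^3/81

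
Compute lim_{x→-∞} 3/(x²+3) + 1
Evaluate the dominant behaviour as x → -∞; each term tends to a finite value or vanishes.
Limit = 1.

Final answer: 1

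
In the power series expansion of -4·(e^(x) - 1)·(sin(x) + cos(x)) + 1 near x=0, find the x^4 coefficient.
Expand to order 4: -4·(e^(x) - 1)·(sin(x) + cos(x)) + 1 = 5·x^4/6 - 2·x^3/3 - 6·x^2 - 4·x + 1 + O(x^5).
The coefficient of x^4 is 5/6.

Final answer: 5/6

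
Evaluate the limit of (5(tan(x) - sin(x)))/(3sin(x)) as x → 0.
Both numerator and denominator → 0 as x → 0; this is a 0/0 indeterminate form.
Expand each to leading order near x = 0: numerator ~ 5·x^3/2, denominator ~ 3·x.
The limit of the ratio is 0.

Final answer: 0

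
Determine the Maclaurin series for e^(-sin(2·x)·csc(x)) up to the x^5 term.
5·x^4·e^(-2)/12 + x^2·e^(-2) + e^(-2)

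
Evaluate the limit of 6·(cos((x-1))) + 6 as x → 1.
Direct substitution at x = 1 gives 12.

Final answer: 12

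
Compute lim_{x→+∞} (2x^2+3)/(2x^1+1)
This is an ∞/∞ indeterminate form as x → +∞.
Divide numerator and denominator by x^2 and let the lower-order terms vanish; the numerator's degree 2 exceeds the denominator's degree 1, so the quotient diverges.
Limit = ∞.

Final answer: ∞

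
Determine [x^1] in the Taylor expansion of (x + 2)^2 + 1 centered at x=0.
Expand to order 1: (x + 2)^2 + 1 = 4·x + 5 + O(x^2).
The coefficient of x^1 is 4.

Final answer: 4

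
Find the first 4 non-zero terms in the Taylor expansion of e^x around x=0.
x^3/6 + x^2/2 + x + 1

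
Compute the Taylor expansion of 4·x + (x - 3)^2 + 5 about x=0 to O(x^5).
x^2 - 2·x + 14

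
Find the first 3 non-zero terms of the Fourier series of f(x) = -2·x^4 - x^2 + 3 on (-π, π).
(-92 + 16·π^2)·cos(x) + (5 - 4·π^2)·cos(2·x) - 2·π^4/5 - π^2/3 + 3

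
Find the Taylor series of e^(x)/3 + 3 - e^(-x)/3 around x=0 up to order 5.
x^5/180 + x^3/9 + 2·x/3 + 3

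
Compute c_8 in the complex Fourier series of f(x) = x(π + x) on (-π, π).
Compute the real Fourier coefficients first: a_8 = 1/16, b_8 = -π/4.
Then c_8 = (a_8 − i·b_8)/2 = 1/32 + i·π/8.

Final answer: 1/32 + i·π/8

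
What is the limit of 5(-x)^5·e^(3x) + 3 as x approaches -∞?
The product is a 0·∞ indeterminate form at x → -∞.
Rewrite the product as 5(-x)^5 / e^(-3x) (an ∞/∞ form) and apply L'Hôpital, or use the standard hierarchy e^(3|x|) ≫ |(-x)^5| as x → -∞.
The indeterminate product → 0, so the limit = 3.

Final answer: 3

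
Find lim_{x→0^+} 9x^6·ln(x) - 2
The product is a 0·∞ indeterminate form at x → 0⁺.
Rewrite the product as 9·ln(x) / x^(-6) and apply L'Hôpital, or use the standard hierarchy x^(-6) ≫ |ln x| as x → 0⁺.
The indeterminate product → 0, so the limit = -2.

Final answer: -2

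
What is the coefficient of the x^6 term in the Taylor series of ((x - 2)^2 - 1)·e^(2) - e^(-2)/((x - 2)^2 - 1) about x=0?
Expand to order 6: ((x - 2)^2 - 1)·e^(2) - e^(-2)/((x - 2)^2 - 1) = -1093·x^6·e^(-2)/2187 - 364·x^5·e^(-2)/729 - 121·x^4·e^(-2)/243 - 40·x^3·e^(-2)/81 + x^2·(-13·e^(-2)/27 + e^(2)) + x·(-4·e^(2) - 4·e^(-2)/9) - e^(-2)/3 + 3·e^(2) + O(x^7).
The coefficient of x^6 is -1093·e^(-2)/2187.

Final answer: -1093·e^(-2)/2187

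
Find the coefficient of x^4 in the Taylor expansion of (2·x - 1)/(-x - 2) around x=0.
Expand to order 4: (2·x - 1)/(-x - 2) = 5·x^4/32 - 5·x^3/16 + 5·x^2/8 - 5·x/4 + 1/2 + O(x^5).
The coefficient of x^4 is 5/32.

Final answer: 5/32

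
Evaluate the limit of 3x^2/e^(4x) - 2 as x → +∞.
The quotient is an ∞/∞ indeterminate form as x → +∞.
The exponential denominator e^(4x) dominates the polynomial numerator (e^x ≫ x^2 as x → ∞), so the quotient → 0.
Adding the constant: 0 - 2 = -2. Limit = -2.

Final answer: -2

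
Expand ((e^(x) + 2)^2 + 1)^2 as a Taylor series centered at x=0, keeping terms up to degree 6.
727·x^6/45 + 32·x^5 + 170·x^4/3 + 88·x^3 + 116·x^2 + 120·x + 100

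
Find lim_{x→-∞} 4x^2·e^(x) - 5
The product is a 0·∞ indeterminate form at x → -∞.
Rewrite the product as 4x^2 / e^(-x) (an ∞/∞ form) and apply L'Hôpital, or use the standard hierarchy e^(|x|) ≫ |x^2| as x → -∞.
The indeterminate product → 0, so the limit = -5.

Final answer: -5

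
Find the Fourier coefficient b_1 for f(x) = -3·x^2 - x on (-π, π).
b_1 = (1/π) ∫_{-π}^{π} f(x)·sin(1x) dx.
Evaluate the integral (use parity and integration by parts as needed): b_1 = -2.

Final answer: -2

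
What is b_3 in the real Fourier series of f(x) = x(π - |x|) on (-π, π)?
b_3 = (1/π) ∫_{-π}^{π} f(x)·sin(3x) dx.
Evaluate the integral (use parity and integration by parts as needed): b_3 = 8/(27·π).

Final answer: 8/(27·π)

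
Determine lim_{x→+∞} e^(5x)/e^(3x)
This is an ∞/∞ indeterminate form as x → +∞.
Rewrite e^(5x)/e^(3x) = e^((5−3)x) = e^(2x); the exponent coefficient is 2 > 0 so e^(2x) → ∞.
Limit = ∞.

Final answer: ∞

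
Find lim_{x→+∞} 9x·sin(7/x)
As x → +∞: let u = 7/x → 0⁺; then 9·x·sin(7/x) = 9·7·sin(u)/u → 9·7·1 = 63.
Limit = 63.

Final answer: 63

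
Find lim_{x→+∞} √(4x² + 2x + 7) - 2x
As x → +∞: multiply by the conjugate to get (2x+7)/(√(4x²+2x+7)+2x); the denominator ~ 4x, so the limit is 2/4 = 1/2.
Limit = 1/2.

Final answer: 1/2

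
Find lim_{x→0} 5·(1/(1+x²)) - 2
Direct substitution at x = 0 gives 3.

Final answer: 3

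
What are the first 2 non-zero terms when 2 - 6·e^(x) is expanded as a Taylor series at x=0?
-6·x - 4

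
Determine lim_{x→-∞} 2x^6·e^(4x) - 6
The product is a 0·∞ indeterminate form at x → -∞.
Rewrite the product as 2x^6 / e^(-4x) (an ∞/∞ form) and apply L'Hôpital, or use the standard hierarchy e^(4|x|) ≫ |x^6| as x → -∞.
The indeterminate product → 0, so the limit = -6.

Final answer: -6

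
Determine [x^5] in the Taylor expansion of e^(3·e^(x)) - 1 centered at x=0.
Expand to order 5: e^(3·e^(x)) - 1 = 311·x^5·e^(3)/20 + 103·x^4·e^(3)/8 + 19·x^3·e^(3)/2 + 6·x^2·e^(3) + 3·x·e^(3) - 1 + e^(3) + O(x^6).
The coefficient of x^5 is 311·e^(3)/20.

Final answer: 311·e^(3)/20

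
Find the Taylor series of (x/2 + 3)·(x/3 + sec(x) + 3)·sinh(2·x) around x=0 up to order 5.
1201·x^5/180 + 9·x^4/2 + 58·x^3/3 + 6·x^2 + 24·x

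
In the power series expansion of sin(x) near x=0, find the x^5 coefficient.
Expand to order 5: sin(x) = x^5/120 - x^3/6 + x + O(x^6).
The coefficient of x^5 is 1/120.

Final answer: 1/120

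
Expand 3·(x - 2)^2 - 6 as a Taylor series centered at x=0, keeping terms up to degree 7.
3·x^2 - 12·x + 6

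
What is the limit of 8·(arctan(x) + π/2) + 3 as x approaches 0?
Direct substitution at x = 0 gives 3 + 4·π.

Final answer: 3 + 4·π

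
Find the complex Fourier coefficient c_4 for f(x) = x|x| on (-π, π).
Compute the real Fourier coefficients first: a_4 = 0, b_4 = -π/2.
Then c_4 = (a_4 − i·b_4)/2 = i·π/4.

Final answer: i·π/4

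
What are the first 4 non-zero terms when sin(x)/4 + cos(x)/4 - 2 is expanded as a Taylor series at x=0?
-x^3/24 - x^2/8 + x/4 - 7/4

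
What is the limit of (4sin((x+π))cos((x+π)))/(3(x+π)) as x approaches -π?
Both numerator and denominator → 0 as x → -π; this is a 0/0 indeterminate form.
Expand each to leading order near x = -π: numerator ~ 4·(x + π), denominator ~ 3·(x + π).
The limit of the ratio is 4/3.

Final answer: 4/3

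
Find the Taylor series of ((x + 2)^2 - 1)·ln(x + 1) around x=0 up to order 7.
-4·x^7/105 + x^6/20 - x^5/15 + x^4/12 + 5·x^2/2 + 3·x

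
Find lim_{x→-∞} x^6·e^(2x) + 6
The product is a 0·∞ indeterminate form at x → -∞.
Rewrite the product as x^6 / e^(-2x) (an ∞/∞ form) and apply L'Hôpital, or use the standard hierarchy e^(2|x|) ≫ |x^6| as x → -∞.
The indeterminate product → 0, so the limit = 6.

Final answer: 6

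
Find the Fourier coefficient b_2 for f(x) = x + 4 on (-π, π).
b_2 = (1/π) ∫_{-π}^{π} f(x)·sin(2x) dx.
Evaluate the integral (use parity and integration by parts as needed): b_2 = -1.

Final answer: -1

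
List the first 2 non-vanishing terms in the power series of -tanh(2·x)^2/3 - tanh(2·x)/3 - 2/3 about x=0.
-2·x/3 - 2/3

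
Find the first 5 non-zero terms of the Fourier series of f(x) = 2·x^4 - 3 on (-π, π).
(96 - 16·π^2)·cos(x) + (-6 + 4·π^2)·cos(2·x) + (32/27 - 16·π^2/9)·cos(3·x) + (-3/8 + π^2)·cos(4·x) - 3 + 2·π^4/5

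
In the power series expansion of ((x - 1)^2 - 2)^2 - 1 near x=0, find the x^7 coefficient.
Expand to order 7: ((x - 1)^2 - 2)^2 - 1 = x^4 - 4·x^3 + 2·x^2 + 4·x + O(x^8).
The coefficient of x^7 is 0.

Final answer: 0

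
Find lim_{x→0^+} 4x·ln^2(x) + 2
The product is a 0·∞ indeterminate form at x → 0⁺.
Rewrite the product as 4·ln^2(x) / x^(-1) and apply L'Hôpital, or use the standard hierarchy x^(-1) ≫ |ln x|^2 as x → 0⁺.
The indeterminate product → 0, so the limit = 2.

Final answer: 2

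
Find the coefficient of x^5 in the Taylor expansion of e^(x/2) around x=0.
Expand to order 5: e^(x/2) = x^5/3840 + x^4/384 + x^3/48 + x^2/8 + x/2 + 1 + O(x^6).
The coefficient of x^5 is 1/3840.

Final answer: 1/3840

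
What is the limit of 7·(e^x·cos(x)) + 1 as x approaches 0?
Direct substitution at x = 0 gives 8.

Final answer: 8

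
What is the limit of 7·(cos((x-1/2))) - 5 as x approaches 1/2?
Direct substitution at x = 1/2 gives 2.

Final answer: 2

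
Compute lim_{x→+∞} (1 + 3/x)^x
As x → +∞: this is the defining limit (1 + 3/x)^x → e^3.
Limit = e^(3).

Final answer: e^(3)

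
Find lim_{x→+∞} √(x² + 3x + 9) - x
This is an ∞ − ∞ indeterminate form.
Multiply and divide by the conjugate √(x²+3x + 9) + x; the x² terms cancel, leaving (3x + 9)/(√(x²+3x + 9)+x) → 3/2.
Limit = 3/2.

Final answer: 3/2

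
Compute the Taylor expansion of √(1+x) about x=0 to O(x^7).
-21·x^6/1024 + 7·x^5/256 - 5·x^4/128 + x^3/16 - x^2/8 + x/2 + 1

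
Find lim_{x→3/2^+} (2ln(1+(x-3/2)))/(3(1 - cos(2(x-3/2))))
Both numerator and denominator → 0 as x → 3/2^+; this is a 0/0 indeterminate form.
Expand each to leading order near x = 3/2: numerator ~ 2·(x - 3/2), denominator ~ 6·(x - 3/2)^2.
The limit of the ratio is ∞.

Final answer: ∞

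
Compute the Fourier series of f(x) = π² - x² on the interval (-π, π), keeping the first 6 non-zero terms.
4·cos(x) - cos(2·x) + 4·cos(3·x)/9 - cos(4·x)/4 + 4·cos(5·x)/25 + 2·π^2/3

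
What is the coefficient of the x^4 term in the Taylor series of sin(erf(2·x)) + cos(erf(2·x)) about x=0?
Expand to order 4: sin(erf(2·x)) + cos(erf(2·x)) = x^4·(32/(3·π^2) + 64/(3·π)) + x^3·(-16/(3·√(π)) - 32/(3·π^(3/2))) - 8·x^2/π + 4·x/√(π) + 1 + O(x^5).
The coefficient of x^4 is 32/(3·π^2) + 64/(3·π).

Final answer: 32/(3·π^2) + 64/(3·π)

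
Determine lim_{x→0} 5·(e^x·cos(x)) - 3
Direct substitution at x = 0 gives 2.

Final answer: 2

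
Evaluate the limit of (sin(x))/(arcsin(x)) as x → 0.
Both numerator and denominator → 0 as x → 0; this is a 0/0 indeterminate form.
Expand each to leading order near x = 0: numerator ~ x, denominator ~ x.
The limit of the ratio is 1.

Final answer: 1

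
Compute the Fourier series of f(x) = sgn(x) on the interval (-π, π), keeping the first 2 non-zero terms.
4·sin(x)/π + 4·sin(3·x)/(3·π)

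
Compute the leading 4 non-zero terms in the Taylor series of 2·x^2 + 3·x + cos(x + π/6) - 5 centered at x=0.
x^3/12 + x^2·(2 - √(3)/4) + 5·x/2 - 5 + √(3)/2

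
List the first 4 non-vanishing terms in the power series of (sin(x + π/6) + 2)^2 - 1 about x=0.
-2·√(3)·x^3/3 - x^2/2 + 5·√(3)·x/2 + 21/4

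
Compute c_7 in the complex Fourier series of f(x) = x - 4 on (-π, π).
Compute the real Fourier coefficients first: a_7 = 0, b_7 = 2/7.
Then c_7 = (a_7 − i·b_7)/2 = -i/7.

Final answer: -i/7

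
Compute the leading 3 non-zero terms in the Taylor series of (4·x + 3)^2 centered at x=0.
16·x^2 + 24·x + 9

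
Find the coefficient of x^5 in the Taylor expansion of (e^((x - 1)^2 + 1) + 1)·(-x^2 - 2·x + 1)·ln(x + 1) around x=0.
Expand to order 5: (e^((x - 1)^2 + 1) + 1)·(-x^2 - 2·x + 1)·ln(x + 1) = x^5·(11/30 + 137·e^(2)/10) + x^4·(-143·e^(2)/12 - 5/12) + x^3·(1/3 + 25·e^(2)/3) + x^2·(-9·e^(2)/2 - 5/2) + x·(1 + e^(2)) + O(x^6).
The coefficient of x^5 is 11/30 + 137·e^(2)/10.

Final answer: 11/30 + 137·e^(2)/10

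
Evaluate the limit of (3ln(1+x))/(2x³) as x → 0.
Both numerator and denominator → 0 as x → 0; this is a 0/0 indeterminate form.
Expand each to leading order near x = 0: numerator ~ 3·x, denominator ~ 2·x^3.
The limit of the ratio is ∞.

Final answer: ∞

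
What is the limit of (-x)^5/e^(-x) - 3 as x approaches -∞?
The quotient is an ∞/∞ indeterminate form as x → -∞.
Compare growth rates of the dominant terms (exponentials ≫ polynomials ≫ logarithms), or apply L'Hôpital's rule; the quotient → 0.
Adding the constant: 0 - 3 = -3. Limit = -3.

Final answer: -3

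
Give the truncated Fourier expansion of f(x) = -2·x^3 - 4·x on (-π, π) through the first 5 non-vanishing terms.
(16 - 4·π^2)·sin(x) + (1 + 2·π^2)·sin(2·x) + (-4·π^2/3 - 16/9)·sin(3·x) + (13/8 + π^2)·sin(4·x) + (-4·π^2/5 - 176/125)·sin(5·x)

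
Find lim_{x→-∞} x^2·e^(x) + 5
The product is a 0·∞ indeterminate form at x → -∞.
Rewrite the product as x^2 / e^(-x) (an ∞/∞ form) and apply L'Hôpital, or use the standard hierarchy e^(|x|) ≫ |x^2| as x → -∞.
The indeterminate product → 0, so the limit = 5.

Final answer: 5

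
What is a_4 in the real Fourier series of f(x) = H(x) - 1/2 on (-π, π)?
a_4 = (1/π) ∫_{-π}^{π} f(x)·cos(4x) dx.
Evaluate the integral (use parity and integration by parts as needed): a_4 = 0.

Final answer: 0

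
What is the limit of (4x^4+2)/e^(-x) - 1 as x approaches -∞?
The quotient is an ∞/∞ indeterminate form as x → -∞.
Compare growth rates of the dominant terms (exponentials ≫ polynomials ≫ logarithms), or apply L'Hôpital's rule; the quotient → 0.
Adding the constant: 0 - 1 = -1. Limit = -1.

Final answer: -1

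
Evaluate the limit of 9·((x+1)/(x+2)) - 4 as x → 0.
Direct substitution at x = 0 gives 1/2.

Final answer: 1/2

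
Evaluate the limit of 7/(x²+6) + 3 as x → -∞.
Evaluate the dominant behaviour as x → -∞; each term tends to a finite value or vanishes.
Limit = 3.

Final answer: 3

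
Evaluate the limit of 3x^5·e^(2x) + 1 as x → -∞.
The product is a 0·∞ indeterminate form at x → -∞.
Rewrite the product as 3x^5 / e^(-2x) (an ∞/∞ form) and apply L'Hôpital, or use the standard hierarchy e^(2|x|) ≫ |x^5| as x → -∞.
The indeterminate product → 0, so the limit = 1.

Final answer: 1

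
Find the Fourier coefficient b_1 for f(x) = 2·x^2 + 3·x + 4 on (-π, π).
b_1 = (1/π) ∫_{-π}^{π} f(x)·sin(1x) dx.
Evaluate the integral (use parity and integration by parts as needed): b_1 = 6.

Final answer: 6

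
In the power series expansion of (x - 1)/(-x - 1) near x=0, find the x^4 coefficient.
Expand to order 4: (x - 1)/(-x - 1) = 2·x^4 - 2·x^3 + 2·x^2 - 2·x + 1 + O(x^5).
The coefficient of x^4 is 2.

Final answer: 2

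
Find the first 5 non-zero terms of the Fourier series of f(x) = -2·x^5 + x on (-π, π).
(-478 - 4·π^4 + 80·π^2)·sin(x) + (-10·π^2 + 14 + 2·π^4)·sin(2·x) + (-4·π^4/3 - 106/81 + 80·π^2/27)·sin(3·x) + (-5·π^2/4 - 1/32 + π^4)·sin(4·x) + (-4·π^4/5 + 154/625 + 16·π^2/25)·sin(5·x)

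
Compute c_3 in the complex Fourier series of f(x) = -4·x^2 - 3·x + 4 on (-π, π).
Compute the real Fourier coefficients first: a_3 = 16/9, b_3 = -2.
Then c_3 = (a_3 − i·b_3)/2 = 8/9 + i.

Final answer: 8/9 + i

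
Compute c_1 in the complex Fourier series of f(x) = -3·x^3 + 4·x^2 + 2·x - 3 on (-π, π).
Compute the real Fourier coefficients first: a_1 = -16, b_1 = 40 - 6·π^2.
Then c_1 = (a_1 − i·b_1)/2 = -8 - 20·i + 3·i·π^2.

Final answer: -8 - 20·i + 3·i·π^2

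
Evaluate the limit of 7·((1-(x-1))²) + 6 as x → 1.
Direct substitution at x = 1 gives 13.

Final answer: 13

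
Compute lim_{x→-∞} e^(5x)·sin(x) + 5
Evaluate the dominant behaviour as x → -∞; each term tends to a finite value or vanishes.
Limit = 5.

Final answer: 5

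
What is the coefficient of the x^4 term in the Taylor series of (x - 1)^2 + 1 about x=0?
Expand to order 4: (x - 1)^2 + 1 = x^2 - 2·x + 2 + O(x^5).
The coefficient of x^4 is 0.

Final answer: 0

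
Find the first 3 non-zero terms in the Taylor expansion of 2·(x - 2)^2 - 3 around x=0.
2·x^2 - 8·x + 5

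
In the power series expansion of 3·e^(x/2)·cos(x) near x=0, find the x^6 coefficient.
Expand to order 6: 3·e^(x/2)·cos(x) = 39·x^6/5120 + 41·x^5/1280 - 7·x^4/128 - 11·x^3/16 - 9·x^2/8 + 3·x/2 + 3 + O(x^7).
The coefficient of x^6 is 39/5120.

Final answer: 39/5120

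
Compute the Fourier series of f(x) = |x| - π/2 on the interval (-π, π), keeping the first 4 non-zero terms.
-4·cos(x)/π - 4·cos(3·x)/(9·π) - 4·cos(5·x)/(25·π) - 4·cos(7·x)/(49·π)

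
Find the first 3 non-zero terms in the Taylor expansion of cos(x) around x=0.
x^4/24 - x^2/2 + 1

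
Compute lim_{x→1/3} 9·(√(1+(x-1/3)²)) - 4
Direct substitution at x = 1/3 gives 5.

Final answer: 5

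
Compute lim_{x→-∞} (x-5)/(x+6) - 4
Evaluate the dominant behaviour as x → -∞; each term tends to a finite value or vanishes.
Limit = -3.

Final answer: -3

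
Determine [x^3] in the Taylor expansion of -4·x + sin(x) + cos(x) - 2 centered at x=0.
Expand to order 3: -4·x + sin(x) + cos(x) - 2 = -x^3/6 - x^2/2 - 3·x - 1 + O(x^4).
The coefficient of x^3 is -1/6.

Final answer: -1/6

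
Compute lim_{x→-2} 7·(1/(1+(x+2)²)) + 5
Direct substitution at x = -2 gives 12.

Final answer: 12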